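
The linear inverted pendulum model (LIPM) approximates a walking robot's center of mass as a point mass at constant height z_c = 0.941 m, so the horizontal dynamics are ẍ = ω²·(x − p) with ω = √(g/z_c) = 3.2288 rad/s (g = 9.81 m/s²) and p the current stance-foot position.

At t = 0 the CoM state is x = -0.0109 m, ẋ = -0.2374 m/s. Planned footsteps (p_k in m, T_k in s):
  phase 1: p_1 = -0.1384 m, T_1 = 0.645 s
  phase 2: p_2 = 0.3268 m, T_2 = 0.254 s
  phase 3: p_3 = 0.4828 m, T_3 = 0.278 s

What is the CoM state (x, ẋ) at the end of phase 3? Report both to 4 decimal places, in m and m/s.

phase 1: p=-0.1384, T=0.645, ωT=2.082576, cosh=4.074862, sinh=3.950253; start (x,ẋ)=(-0.010900, -0.237400) → end (x,ẋ)=(0.090699, 0.658836)
phase 2: p=0.3268, T=0.254, ωT=0.820115, cosh=1.355571, sinh=0.915190; start (x,ẋ)=(0.090699, 0.658836) → end (x,ẋ)=(0.193493, 0.195431)
phase 3: p=0.4828, T=0.278, ωT=0.897606, cosh=1.430633, sinh=1.023089; start (x,ẋ)=(0.193493, 0.195431) → end (x,ẋ)=(0.130833, -0.676092)

x = 0.1308, ẋ = -0.6761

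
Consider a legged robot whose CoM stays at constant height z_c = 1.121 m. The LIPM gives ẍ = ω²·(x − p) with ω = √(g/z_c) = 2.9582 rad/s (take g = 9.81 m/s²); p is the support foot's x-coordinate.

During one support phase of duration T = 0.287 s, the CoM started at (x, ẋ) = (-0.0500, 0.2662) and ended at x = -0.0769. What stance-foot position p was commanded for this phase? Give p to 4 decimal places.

p = 0.2449

ωT = 2.9582·0.287 = 0.849003; cosh(ωT) = 1.382579, sinh(ωT) = 0.954738
x(T) = p + (x₀−p)·cosh(ωT) + (ẋ₀/ω)·sinh(ωT) ⇒ p·(1 − cosh) = x(T) − x₀·cosh − (ẋ₀/ω)·sinh
numerator   = -0.0769 − (-0.0500)·1.382579 − (0.2662/2.9582)·0.954738 = -0.093685
denominator = 1 − 1.382579 = -0.382579
p = -0.093685 / -0.382579 = 0.2449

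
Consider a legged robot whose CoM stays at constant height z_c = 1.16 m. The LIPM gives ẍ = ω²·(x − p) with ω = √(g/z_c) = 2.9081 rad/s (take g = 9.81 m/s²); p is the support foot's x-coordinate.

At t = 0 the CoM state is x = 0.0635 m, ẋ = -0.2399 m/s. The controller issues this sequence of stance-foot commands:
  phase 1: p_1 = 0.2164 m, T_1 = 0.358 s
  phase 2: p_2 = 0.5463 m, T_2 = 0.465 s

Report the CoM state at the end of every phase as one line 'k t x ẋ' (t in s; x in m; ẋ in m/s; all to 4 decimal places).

1 0.3580 -0.1294 -0.9333
2 0.8230 -1.4261 -5.4692

phase 1: p=0.2164, T=0.358, ωT=1.041100, cosh=1.592698, sinh=1.239632; start (x,ẋ)=(0.063500, -0.239900) → end (x,ẋ)=(-0.129385, -0.933289)
phase 2: p=0.5463, T=0.465, ωT=1.352267, cosh=2.062416, sinh=1.803762; start (x,ẋ)=(-0.129385, -0.933289) → end (x,ẋ)=(-1.426121, -5.469152)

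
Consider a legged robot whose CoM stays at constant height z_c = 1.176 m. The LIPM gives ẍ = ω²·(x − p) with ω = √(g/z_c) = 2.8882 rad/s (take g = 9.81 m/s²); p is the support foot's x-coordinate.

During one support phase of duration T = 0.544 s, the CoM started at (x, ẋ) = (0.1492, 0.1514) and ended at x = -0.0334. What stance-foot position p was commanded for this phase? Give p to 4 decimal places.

ωT = 2.8882·0.544 = 1.571181; cosh(ωT) = 2.510063, sinh(ωT) = 2.302264
x(T) = p + (x₀−p)·cosh(ωT) + (ẋ₀/ω)·sinh(ωT) ⇒ p·(1 − cosh) = x(T) − x₀·cosh − (ẋ₀/ω)·sinh
numerator   = -0.0334 − (0.1492)·2.510063 − (0.1514/2.8882)·2.302264 = -0.528587
denominator = 1 − 2.510063 = -1.510063
p = -0.528587 / -1.510063 = 0.3500

p = 0.3500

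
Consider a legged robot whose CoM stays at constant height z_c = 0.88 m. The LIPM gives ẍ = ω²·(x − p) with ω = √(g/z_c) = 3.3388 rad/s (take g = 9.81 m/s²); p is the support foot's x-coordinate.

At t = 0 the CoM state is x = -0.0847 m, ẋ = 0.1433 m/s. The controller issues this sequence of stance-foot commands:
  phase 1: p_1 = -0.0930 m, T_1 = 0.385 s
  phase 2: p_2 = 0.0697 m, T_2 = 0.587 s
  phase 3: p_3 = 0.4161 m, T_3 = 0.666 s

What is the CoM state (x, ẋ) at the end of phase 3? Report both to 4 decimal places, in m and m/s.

phase 1: p=-0.0930, T=0.385, ωT=1.285438, cosh=1.946390, sinh=1.669861; start (x,ẋ)=(-0.084700, 0.143300) → end (x,ẋ)=(-0.005175, 0.325193)
phase 2: p=0.0697, T=0.587, ωT=1.959876, cosh=3.619660, sinh=3.478784; start (x,ẋ)=(-0.005175, 0.325193) → end (x,ẋ)=(0.137505, 0.307416)
phase 3: p=0.4161, T=0.666, ωT=2.223641, cosh=4.674564, sinh=4.566350; start (x,ẋ)=(0.137505, 0.307416) → end (x,ẋ)=(-0.465772, -2.810468)

x = -0.4658, ẋ = -2.8105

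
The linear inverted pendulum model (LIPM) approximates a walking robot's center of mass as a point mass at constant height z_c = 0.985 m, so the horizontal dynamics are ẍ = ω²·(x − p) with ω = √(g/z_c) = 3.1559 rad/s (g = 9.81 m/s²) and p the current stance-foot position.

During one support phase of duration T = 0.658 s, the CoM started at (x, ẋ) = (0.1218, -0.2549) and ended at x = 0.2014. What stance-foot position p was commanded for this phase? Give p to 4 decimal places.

p = -0.0082

ωT = 3.1559·0.658 = 2.076582; cosh(ωT) = 4.051258, sinh(ωT) = 3.925900
x(T) = p + (x₀−p)·cosh(ωT) + (ẋ₀/ω)·sinh(ωT) ⇒ p·(1 − cosh) = x(T) − x₀·cosh − (ẋ₀/ω)·sinh
numerator   = 0.2014 − (0.1218)·4.051258 − (-0.2549/3.1559)·3.925900 = 0.025049
denominator = 1 − 4.051258 = -3.051258
p = 0.025049 / -3.051258 = -0.0082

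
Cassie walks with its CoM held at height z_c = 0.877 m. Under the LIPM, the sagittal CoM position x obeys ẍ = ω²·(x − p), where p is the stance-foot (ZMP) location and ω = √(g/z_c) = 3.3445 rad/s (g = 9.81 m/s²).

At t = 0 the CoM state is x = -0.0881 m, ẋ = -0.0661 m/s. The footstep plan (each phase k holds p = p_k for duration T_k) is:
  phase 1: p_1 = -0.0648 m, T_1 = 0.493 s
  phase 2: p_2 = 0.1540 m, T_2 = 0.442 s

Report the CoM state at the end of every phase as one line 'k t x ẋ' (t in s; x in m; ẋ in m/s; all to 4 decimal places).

1 0.4930 -0.1771 -0.3734
2 0.9350 -0.8419 -3.1633

phase 1: p=-0.0648, T=0.493, ωT=1.648839, cosh=2.696604, sinh=2.504331; start (x,ẋ)=(-0.088100, -0.066100) → end (x,ẋ)=(-0.177126, -0.373400)
phase 2: p=0.1540, T=0.442, ωT=1.478269, cosh=2.306690, sinh=2.078658; start (x,ẋ)=(-0.177126, -0.373400) → end (x,ẋ)=(-0.841879, -3.163330)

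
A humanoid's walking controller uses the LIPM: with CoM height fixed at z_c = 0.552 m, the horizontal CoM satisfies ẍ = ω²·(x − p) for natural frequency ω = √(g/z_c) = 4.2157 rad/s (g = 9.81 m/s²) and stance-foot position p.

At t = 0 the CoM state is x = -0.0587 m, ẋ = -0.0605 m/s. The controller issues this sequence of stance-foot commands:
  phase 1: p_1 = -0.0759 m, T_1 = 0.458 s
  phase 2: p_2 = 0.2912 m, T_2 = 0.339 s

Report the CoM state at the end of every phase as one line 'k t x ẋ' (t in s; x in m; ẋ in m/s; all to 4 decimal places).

1 0.4580 -0.0638 0.0318
2 0.7970 -0.4775 -2.8747

phase 1: p=-0.0759, T=0.458, ωT=1.930791, cosh=3.519996, sinh=3.374963; start (x,ẋ)=(-0.058700, -0.060500) → end (x,ẋ)=(-0.063791, 0.031759)
phase 2: p=0.2912, T=0.339, ωT=1.429122, cosh=2.207276, sinh=1.967757; start (x,ẋ)=(-0.063791, 0.031759) → end (x,ẋ)=(-0.477538, -2.874714)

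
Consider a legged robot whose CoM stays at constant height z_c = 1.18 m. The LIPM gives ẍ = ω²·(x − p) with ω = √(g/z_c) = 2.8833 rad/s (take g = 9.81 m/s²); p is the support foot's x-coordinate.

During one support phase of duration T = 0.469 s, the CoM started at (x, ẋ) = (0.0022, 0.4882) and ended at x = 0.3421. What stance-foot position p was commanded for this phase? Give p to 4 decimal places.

p = -0.0303

ωT = 2.8833·0.469 = 1.352268; cosh(ωT) = 2.062418, sinh(ωT) = 1.803765
x(T) = p + (x₀−p)·cosh(ωT) + (ẋ₀/ω)·sinh(ωT) ⇒ p·(1 − cosh) = x(T) − x₀·cosh − (ẋ₀/ω)·sinh
numerator   = 0.3421 − (0.0022)·2.062418 − (0.4882/2.8833)·1.803765 = 0.032149
denominator = 1 − 2.062418 = -1.062418
p = 0.032149 / -1.062418 = -0.0303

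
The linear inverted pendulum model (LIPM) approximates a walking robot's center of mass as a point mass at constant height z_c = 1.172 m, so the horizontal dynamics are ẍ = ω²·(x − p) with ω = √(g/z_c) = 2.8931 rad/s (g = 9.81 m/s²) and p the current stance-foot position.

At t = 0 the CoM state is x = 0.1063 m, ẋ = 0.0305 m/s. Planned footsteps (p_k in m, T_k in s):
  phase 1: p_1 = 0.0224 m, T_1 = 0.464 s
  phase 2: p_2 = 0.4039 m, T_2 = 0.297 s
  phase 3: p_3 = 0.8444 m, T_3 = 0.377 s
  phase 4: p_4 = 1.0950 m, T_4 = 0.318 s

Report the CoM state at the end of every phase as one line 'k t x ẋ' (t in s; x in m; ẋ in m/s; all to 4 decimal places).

phase 1: p=0.0224, T=0.464, ωT=1.342398, cosh=2.044716, sinh=1.783498; start (x,ẋ)=(0.106300, 0.030500) → end (x,ẋ)=(0.212754, 0.495274)
phase 2: p=0.4039, T=0.297, ωT=0.859251, cosh=1.392435, sinh=0.968956; start (x,ẋ)=(0.212754, 0.495274) → end (x,ẋ)=(0.303619, 0.153800)
phase 3: p=0.8444, T=0.377, ωT=1.090699, cosh=1.656167, sinh=1.320186; start (x,ẋ)=(0.303619, 0.153800) → end (x,ẋ)=(0.018958, -1.810758)
phase 4: p=1.0950, T=0.318, ωT=0.920006, cosh=1.453911, sinh=1.055394; start (x,ẋ)=(0.018958, -1.810758) → end (x,ẋ)=(-1.130029, -5.918226)

1 0.4640 0.2128 0.4953
2 0.7610 0.3036 0.1538
3 1.1380 0.0190 -1.8108
4 1.4560 -1.1300 -5.9182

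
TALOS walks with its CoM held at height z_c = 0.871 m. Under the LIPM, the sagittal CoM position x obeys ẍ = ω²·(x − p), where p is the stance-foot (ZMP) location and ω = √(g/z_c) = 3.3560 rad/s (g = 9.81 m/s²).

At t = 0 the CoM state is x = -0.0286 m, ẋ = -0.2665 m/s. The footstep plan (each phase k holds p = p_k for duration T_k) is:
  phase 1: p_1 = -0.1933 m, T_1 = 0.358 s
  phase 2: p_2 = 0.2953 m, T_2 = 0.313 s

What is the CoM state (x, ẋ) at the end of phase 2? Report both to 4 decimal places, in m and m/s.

x = -0.0704, ẋ = -0.7398

phase 1: p=-0.1933, T=0.358, ωT=1.201448, cosh=1.812843, sinh=1.512085; start (x,ẋ)=(-0.028600, -0.266500) → end (x,ẋ)=(-0.014799, 0.352657)
phase 2: p=0.2953, T=0.313, ωT=1.050428, cosh=1.604331, sinh=1.254543; start (x,ẋ)=(-0.014799, 0.352657) → end (x,ẋ)=(-0.070372, -0.739817)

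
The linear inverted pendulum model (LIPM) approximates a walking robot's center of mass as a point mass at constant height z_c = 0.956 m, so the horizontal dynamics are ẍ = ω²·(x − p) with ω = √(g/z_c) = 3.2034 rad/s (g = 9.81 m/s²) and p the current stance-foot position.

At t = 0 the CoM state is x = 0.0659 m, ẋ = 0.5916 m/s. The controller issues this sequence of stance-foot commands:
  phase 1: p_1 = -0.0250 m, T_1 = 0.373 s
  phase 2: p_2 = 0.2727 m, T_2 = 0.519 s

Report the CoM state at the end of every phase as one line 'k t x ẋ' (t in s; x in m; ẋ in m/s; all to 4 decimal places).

1 0.3730 0.4159 1.5035
2 0.8920 1.8568 5.2725

phase 1: p=-0.0250, T=0.373, ωT=1.194868, cosh=1.802933, sinh=1.500189; start (x,ẋ)=(0.065900, 0.591600) → end (x,ẋ)=(0.415940, 1.503454)
phase 2: p=0.2727, T=0.519, ωT=1.662565, cosh=2.731234, sinh=2.541582; start (x,ẋ)=(0.415940, 1.503454) → end (x,ẋ)=(1.856764, 5.272500)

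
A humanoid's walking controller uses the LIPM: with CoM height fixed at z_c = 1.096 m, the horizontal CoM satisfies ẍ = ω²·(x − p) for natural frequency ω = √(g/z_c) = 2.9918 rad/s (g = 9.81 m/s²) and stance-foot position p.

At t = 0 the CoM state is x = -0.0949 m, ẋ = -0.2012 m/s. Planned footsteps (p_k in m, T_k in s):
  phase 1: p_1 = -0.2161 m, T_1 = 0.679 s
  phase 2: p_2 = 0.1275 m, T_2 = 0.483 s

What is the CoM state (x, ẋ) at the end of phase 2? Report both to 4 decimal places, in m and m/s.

x = 0.2336, ẋ = 0.5425

phase 1: p=-0.2161, T=0.679, ωT=2.031432, cosh=3.878073, sinh=3.746926; start (x,ẋ)=(-0.094900, -0.201200) → end (x,ẋ)=(0.001940, 0.578390)
phase 2: p=0.1275, T=0.483, ωT=1.445039, cosh=2.238878, sinh=2.003141; start (x,ẋ)=(0.001940, 0.578390) → end (x,ẋ)=(0.233644, 0.542463)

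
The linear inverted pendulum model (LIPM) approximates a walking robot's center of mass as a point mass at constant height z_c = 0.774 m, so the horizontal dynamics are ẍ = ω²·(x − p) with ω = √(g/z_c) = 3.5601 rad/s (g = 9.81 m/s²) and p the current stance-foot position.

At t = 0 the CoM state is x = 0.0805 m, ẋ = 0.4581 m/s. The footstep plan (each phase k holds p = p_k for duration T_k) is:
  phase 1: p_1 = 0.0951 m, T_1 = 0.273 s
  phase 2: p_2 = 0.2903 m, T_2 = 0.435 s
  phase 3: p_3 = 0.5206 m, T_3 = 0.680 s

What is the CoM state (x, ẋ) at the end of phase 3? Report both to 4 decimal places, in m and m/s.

phase 1: p=0.0951, T=0.273, ωT=0.971907, cosh=1.510671, sinh=1.132310; start (x,ẋ)=(0.080500, 0.458100) → end (x,ẋ)=(0.218746, 0.633184)
phase 2: p=0.2903, T=0.435, ωT=1.548643, cosh=2.458810, sinh=2.246274; start (x,ẋ)=(0.218746, 0.633184) → end (x,ẋ)=(0.513873, 0.984660)
phase 3: p=0.5206, T=0.680, ωT=2.420868, cosh=5.672235, sinh=5.583390; start (x,ẋ)=(0.513873, 0.984660) → end (x,ẋ)=(2.026711, 5.451514)

x = 2.0267, ẋ = 5.4515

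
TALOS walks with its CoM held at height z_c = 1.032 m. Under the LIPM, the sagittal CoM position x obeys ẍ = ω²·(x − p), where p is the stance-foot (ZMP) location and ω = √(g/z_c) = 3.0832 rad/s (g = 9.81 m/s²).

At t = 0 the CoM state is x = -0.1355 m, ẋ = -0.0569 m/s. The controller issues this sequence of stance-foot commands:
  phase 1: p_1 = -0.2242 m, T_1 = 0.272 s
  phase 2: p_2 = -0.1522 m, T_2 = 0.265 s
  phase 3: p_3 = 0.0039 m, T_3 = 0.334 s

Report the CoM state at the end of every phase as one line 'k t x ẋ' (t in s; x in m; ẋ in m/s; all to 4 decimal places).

phase 1: p=-0.2242, T=0.272, ωT=0.838630, cosh=1.372749, sinh=0.940447; start (x,ẋ)=(-0.135500, -0.056900) → end (x,ẋ)=(-0.119793, 0.179084)
phase 2: p=-0.1522, T=0.265, ωT=0.817048, cosh=1.352770, sinh=0.911037; start (x,ẋ)=(-0.119793, 0.179084) → end (x,ẋ)=(-0.055444, 0.333288)
phase 3: p=0.0039, T=0.334, ωT=1.029789, cosh=1.578778, sinh=1.221696; start (x,ẋ)=(-0.055444, 0.333288) → end (x,ẋ)=(0.042272, 0.302654)

1 0.2720 -0.1198 0.1791
2 0.5370 -0.0554 0.3333
3 0.8710 0.0423 0.3027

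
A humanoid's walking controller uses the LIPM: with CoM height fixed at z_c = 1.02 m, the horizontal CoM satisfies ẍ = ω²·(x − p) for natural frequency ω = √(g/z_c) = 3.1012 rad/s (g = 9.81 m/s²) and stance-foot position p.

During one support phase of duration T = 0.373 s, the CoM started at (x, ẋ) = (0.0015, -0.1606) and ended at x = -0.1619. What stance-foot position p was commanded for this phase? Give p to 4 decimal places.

ωT = 3.1012·0.373 = 1.156748; cosh(ωT) = 1.747041, sinh(ωT) = 1.432534
x(T) = p + (x₀−p)·cosh(ωT) + (ẋ₀/ω)·sinh(ωT) ⇒ p·(1 − cosh) = x(T) − x₀·cosh − (ẋ₀/ω)·sinh
numerator   = -0.1619 − (0.0015)·1.747041 − (-0.1606/3.1012)·1.432534 = -0.090335
denominator = 1 − 1.747041 = -0.747041
p = -0.090335 / -0.747041 = 0.1209

p = 0.1209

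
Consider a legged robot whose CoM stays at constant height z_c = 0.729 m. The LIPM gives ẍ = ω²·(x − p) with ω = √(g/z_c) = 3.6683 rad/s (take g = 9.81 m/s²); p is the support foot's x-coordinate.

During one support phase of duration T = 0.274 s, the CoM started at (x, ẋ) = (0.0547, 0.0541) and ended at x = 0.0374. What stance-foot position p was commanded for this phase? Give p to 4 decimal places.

p = 0.1180

ωT = 3.6683·0.274 = 1.005114; cosh(ωT) = 1.549111, sinh(ωT) = 1.183108
x(T) = p + (x₀−p)·cosh(ωT) + (ẋ₀/ω)·sinh(ωT) ⇒ p·(1 − cosh) = x(T) − x₀·cosh − (ẋ₀/ω)·sinh
numerator   = 0.0374 − (0.0547)·1.549111 − (0.0541/3.6683)·1.183108 = -0.064785
denominator = 1 − 1.549111 = -0.549111
p = -0.064785 / -0.549111 = 0.1180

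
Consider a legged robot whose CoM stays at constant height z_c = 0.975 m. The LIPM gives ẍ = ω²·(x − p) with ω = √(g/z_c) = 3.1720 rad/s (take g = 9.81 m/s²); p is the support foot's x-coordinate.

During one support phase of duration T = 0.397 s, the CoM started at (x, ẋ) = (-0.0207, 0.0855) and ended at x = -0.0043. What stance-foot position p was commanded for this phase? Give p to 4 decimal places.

ωT = 3.1720·0.397 = 1.259284; cosh(ωT) = 1.903378, sinh(ωT) = 1.619520
x(T) = p + (x₀−p)·cosh(ωT) + (ẋ₀/ω)·sinh(ωT) ⇒ p·(1 − cosh) = x(T) − x₀·cosh − (ẋ₀/ω)·sinh
numerator   = -0.0043 − (-0.0207)·1.903378 − (0.0855/3.1720)·1.619520 = -0.008554
denominator = 1 − 1.903378 = -0.903378
p = -0.008554 / -0.903378 = 0.0095

p = 0.0095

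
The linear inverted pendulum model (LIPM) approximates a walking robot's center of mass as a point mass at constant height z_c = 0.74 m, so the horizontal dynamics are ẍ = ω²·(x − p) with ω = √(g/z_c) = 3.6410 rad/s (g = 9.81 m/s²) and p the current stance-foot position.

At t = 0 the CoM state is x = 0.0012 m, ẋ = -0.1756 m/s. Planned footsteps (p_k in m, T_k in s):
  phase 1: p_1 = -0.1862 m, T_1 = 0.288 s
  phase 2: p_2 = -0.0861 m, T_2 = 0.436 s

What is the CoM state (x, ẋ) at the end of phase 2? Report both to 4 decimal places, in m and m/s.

phase 1: p=-0.1862, T=0.288, ωT=1.048608, cosh=1.602051, sinh=1.251625; start (x,ẋ)=(0.001200, -0.175600) → end (x,ẋ)=(0.053660, 0.572693)
phase 2: p=-0.0861, T=0.436, ωT=1.587476, cosh=2.547914, sinh=2.343473; start (x,ẋ)=(0.053660, 0.572693) → end (x,ẋ)=(0.638602, 2.651690)

x = 0.6386, ẋ = 2.6517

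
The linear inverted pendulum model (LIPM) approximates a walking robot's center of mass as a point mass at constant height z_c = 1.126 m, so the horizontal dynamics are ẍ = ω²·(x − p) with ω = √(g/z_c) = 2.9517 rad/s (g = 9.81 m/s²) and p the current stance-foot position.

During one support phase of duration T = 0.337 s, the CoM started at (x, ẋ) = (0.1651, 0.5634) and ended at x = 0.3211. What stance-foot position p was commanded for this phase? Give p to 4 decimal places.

ωT = 2.9517·0.337 = 0.994723; cosh(ωT) = 1.536900, sinh(ωT) = 1.167075
x(T) = p + (x₀−p)·cosh(ωT) + (ẋ₀/ω)·sinh(ωT) ⇒ p·(1 − cosh) = x(T) − x₀·cosh − (ẋ₀/ω)·sinh
numerator   = 0.3211 − (0.1651)·1.536900 − (0.5634/2.9517)·1.167075 = -0.155405
denominator = 1 − 1.536900 = -0.536900
p = -0.155405 / -0.536900 = 0.2894

p = 0.2894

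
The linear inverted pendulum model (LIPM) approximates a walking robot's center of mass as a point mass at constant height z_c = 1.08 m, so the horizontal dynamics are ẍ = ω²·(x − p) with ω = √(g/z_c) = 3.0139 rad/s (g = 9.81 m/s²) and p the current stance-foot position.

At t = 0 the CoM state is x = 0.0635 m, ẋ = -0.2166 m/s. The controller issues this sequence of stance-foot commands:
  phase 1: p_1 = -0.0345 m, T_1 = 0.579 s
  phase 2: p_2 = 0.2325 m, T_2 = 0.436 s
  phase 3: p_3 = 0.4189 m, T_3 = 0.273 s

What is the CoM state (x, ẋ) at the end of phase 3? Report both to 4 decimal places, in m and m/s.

x = -0.3454, ẋ = -1.9724

phase 1: p=-0.0345, T=0.579, ωT=1.745048, cosh=2.950407, sinh=2.775770; start (x,ẋ)=(0.063500, -0.216600) → end (x,ẋ)=(0.055154, 0.180799)
phase 2: p=0.2325, T=0.436, ωT=1.314060, cosh=1.994990, sinh=1.726263; start (x,ẋ)=(0.055154, 0.180799) → end (x,ẋ)=(-0.017748, -0.562002)
phase 3: p=0.4189, T=0.273, ωT=0.822795, cosh=1.358028, sinh=0.918826; start (x,ẋ)=(-0.017748, -0.562002) → end (x,ẋ)=(-0.345414, -1.972403)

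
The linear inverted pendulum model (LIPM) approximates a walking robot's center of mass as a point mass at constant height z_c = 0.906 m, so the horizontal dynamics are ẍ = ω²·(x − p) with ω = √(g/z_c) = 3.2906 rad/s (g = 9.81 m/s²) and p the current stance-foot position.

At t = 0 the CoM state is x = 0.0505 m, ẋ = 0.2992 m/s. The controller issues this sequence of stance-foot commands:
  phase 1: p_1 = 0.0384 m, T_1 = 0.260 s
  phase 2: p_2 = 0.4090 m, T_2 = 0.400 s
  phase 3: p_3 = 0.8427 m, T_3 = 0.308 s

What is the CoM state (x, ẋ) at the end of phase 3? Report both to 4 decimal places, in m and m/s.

phase 1: p=0.0384, T=0.260, ωT=0.855556, cosh=1.388864, sinh=0.963818; start (x,ẋ)=(0.050500, 0.299200) → end (x,ẋ)=(0.142841, 0.453924)
phase 2: p=0.4090, T=0.400, ωT=1.316240, cosh=1.998757, sinh=1.730615; start (x,ẋ)=(0.142841, 0.453924) → end (x,ẋ)=(0.115744, -0.608429)
phase 3: p=0.8427, T=0.308, ωT=1.013505, cosh=1.559093, sinh=1.196148; start (x,ẋ)=(0.115744, -0.608429) → end (x,ẋ)=(-0.511859, -3.809929)

x = -0.5119, ẋ = -3.8099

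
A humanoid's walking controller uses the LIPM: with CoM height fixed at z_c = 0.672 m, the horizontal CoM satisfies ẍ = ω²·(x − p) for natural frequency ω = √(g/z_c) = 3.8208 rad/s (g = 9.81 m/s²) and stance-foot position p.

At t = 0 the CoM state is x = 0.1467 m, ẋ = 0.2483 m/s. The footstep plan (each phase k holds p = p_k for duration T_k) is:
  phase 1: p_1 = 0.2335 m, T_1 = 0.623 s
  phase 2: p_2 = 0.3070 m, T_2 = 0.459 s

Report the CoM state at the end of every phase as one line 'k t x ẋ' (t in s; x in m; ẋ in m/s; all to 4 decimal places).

1 0.6230 0.1086 -0.4236
2 1.0820 -0.5938 -3.3839

phase 1: p=0.2335, T=0.623, ωT=2.380358, cosh=5.450647, sinh=5.358129; start (x,ẋ)=(0.146700, 0.248300) → end (x,ẋ)=(0.108589, -0.423604)
phase 2: p=0.3070, T=0.459, ωT=1.753747, cosh=2.974665, sinh=2.801541; start (x,ẋ)=(0.108589, -0.423604) → end (x,ẋ)=(-0.593806, -3.383892)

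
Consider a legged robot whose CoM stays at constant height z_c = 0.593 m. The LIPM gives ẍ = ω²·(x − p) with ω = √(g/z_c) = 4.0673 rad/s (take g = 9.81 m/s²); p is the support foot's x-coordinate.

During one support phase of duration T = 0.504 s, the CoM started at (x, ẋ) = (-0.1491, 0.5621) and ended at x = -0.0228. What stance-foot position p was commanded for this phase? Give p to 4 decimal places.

p = -0.0129

ωT = 4.0673·0.504 = 2.049919; cosh(ωT) = 3.948009, sinh(ωT) = 3.819264
x(T) = p + (x₀−p)·cosh(ωT) + (ẋ₀/ω)·sinh(ωT) ⇒ p·(1 − cosh) = x(T) − x₀·cosh − (ẋ₀/ω)·sinh
numerator   = -0.0228 − (-0.1491)·3.948009 − (0.5621/4.0673)·3.819264 = 0.038027
denominator = 1 − 3.948009 = -2.948009
p = 0.038027 / -2.948009 = -0.0129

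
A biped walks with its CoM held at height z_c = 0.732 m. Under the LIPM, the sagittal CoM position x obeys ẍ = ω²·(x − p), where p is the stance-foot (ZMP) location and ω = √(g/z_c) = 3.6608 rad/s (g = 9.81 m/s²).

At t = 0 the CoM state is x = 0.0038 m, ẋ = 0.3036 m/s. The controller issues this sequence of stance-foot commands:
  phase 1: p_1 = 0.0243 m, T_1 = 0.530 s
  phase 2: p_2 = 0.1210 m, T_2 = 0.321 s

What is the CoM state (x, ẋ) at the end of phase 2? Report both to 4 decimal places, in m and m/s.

phase 1: p=0.0243, T=0.530, ωT=1.940224, cosh=3.551991, sinh=3.408319; start (x,ẋ)=(0.003800, 0.303600) → end (x,ẋ)=(0.234145, 0.822602)
phase 2: p=0.1210, T=0.321, ωT=1.175117, cosh=1.773652, sinh=1.464869; start (x,ẋ)=(0.234145, 0.822602) → end (x,ẋ)=(0.650845, 2.065762)

x = 0.6508, ẋ = 2.0658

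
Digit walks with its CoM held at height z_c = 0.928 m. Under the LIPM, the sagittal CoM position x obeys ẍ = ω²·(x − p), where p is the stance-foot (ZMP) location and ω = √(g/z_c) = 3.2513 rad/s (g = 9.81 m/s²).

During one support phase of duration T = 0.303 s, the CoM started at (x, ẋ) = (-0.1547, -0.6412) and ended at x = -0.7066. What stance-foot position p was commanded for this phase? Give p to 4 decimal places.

ωT = 3.2513·0.303 = 0.985144; cosh(ωT) = 1.525791, sinh(ωT) = 1.152406
x(T) = p + (x₀−p)·cosh(ωT) + (ẋ₀/ω)·sinh(ωT) ⇒ p·(1 − cosh) = x(T) − x₀·cosh − (ẋ₀/ω)·sinh
numerator   = -0.7066 − (-0.1547)·1.525791 − (-0.6412/3.2513)·1.152406 = -0.243290
denominator = 1 − 1.525791 = -0.525791
p = -0.243290 / -0.525791 = 0.4627

p = 0.4627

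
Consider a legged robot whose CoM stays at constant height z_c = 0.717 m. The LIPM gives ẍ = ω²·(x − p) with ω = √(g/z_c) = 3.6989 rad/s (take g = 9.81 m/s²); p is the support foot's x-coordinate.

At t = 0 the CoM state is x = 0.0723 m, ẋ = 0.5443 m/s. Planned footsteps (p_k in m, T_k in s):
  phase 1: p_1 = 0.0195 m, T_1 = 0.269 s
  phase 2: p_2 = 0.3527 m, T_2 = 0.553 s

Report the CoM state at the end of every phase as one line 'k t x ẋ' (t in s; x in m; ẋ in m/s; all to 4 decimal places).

phase 1: p=0.0195, T=0.269, ωT=0.995004, cosh=1.537229, sinh=1.167507; start (x,ẋ)=(0.072300, 0.544300) → end (x,ẋ)=(0.272466, 1.064730)
phase 2: p=0.3527, T=0.553, ωT=2.045492, cosh=3.931138, sinh=3.801822; start (x,ẋ)=(0.272466, 1.064730) → end (x,ẋ)=(1.131647, 3.057312)

1 0.2690 0.2725 1.0647
2 0.8220 1.1316 3.0573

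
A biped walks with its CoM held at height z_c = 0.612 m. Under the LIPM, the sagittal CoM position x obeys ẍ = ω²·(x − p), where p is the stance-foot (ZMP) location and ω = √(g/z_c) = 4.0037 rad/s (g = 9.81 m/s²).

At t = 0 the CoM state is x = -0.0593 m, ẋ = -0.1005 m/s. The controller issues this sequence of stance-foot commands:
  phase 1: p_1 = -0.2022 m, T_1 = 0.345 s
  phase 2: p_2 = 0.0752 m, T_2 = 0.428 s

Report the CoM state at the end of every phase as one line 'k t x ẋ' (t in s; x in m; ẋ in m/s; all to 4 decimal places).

1 0.3450 0.0533 0.8540
2 0.7730 0.5851 2.2113

phase 1: p=-0.2022, T=0.345, ωT=1.381277, cosh=2.115618, sinh=1.864361; start (x,ẋ)=(-0.059300, -0.100500) → end (x,ẋ)=(0.053323, 0.854035)
phase 2: p=0.0752, T=0.428, ωT=1.713584, cosh=2.864515, sinh=2.684296; start (x,ẋ)=(0.053323, 0.854035) → end (x,ẋ)=(0.585124, 2.211281)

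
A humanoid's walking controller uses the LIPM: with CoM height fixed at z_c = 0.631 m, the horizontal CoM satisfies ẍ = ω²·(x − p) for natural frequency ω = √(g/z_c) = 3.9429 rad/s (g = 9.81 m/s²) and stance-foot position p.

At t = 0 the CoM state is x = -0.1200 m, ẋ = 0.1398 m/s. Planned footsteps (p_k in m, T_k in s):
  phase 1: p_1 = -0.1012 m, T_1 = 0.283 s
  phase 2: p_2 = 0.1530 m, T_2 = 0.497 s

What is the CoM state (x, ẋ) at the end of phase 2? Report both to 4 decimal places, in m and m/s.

x = -0.5878, ẋ = -2.7696

phase 1: p=-0.1012, T=0.283, ωT=1.115841, cosh=1.689886, sinh=1.362247; start (x,ẋ)=(-0.120000, 0.139800) → end (x,ẋ)=(-0.084670, 0.135268)
phase 2: p=0.1530, T=0.497, ωT=1.959621, cosh=3.618775, sinh=3.477864; start (x,ẋ)=(-0.084670, 0.135268) → end (x,ẋ)=(-0.587760, -2.769633)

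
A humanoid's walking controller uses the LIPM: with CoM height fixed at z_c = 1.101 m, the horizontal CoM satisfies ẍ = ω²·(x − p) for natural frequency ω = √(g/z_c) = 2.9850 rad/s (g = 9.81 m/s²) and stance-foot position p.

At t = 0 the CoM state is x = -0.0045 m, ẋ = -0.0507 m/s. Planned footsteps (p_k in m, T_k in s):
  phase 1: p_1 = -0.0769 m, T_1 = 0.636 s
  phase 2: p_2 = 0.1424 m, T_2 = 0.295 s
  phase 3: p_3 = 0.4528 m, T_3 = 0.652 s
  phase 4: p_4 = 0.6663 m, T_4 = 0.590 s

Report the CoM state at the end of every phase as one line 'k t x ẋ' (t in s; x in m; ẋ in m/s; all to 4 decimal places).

phase 1: p=-0.0769, T=0.636, ωT=1.898460, cosh=3.412703, sinh=3.262903; start (x,ẋ)=(-0.004500, -0.050700) → end (x,ẋ)=(0.114759, 0.532135)
phase 2: p=0.1424, T=0.295, ωT=0.880575, cosh=1.413415, sinh=0.998871; start (x,ẋ)=(0.114759, 0.532135) → end (x,ẋ)=(0.281401, 0.669714)
phase 3: p=0.4528, T=0.652, ωT=1.946220, cosh=3.572491, sinh=3.429678; start (x,ẋ)=(0.281401, 0.669714) → end (x,ẋ)=(0.609961, 0.637835)
phase 4: p=0.6663, T=0.590, ωT=1.761150, cosh=2.995486, sinh=2.823639; start (x,ẋ)=(0.609961, 0.637835) → end (x,ẋ)=(1.100891, 1.435764)

1 0.6360 0.1148 0.5321
2 0.9310 0.2814 0.6697
3 1.5830 0.6100 0.6378
4 2.1730 1.1009 1.4358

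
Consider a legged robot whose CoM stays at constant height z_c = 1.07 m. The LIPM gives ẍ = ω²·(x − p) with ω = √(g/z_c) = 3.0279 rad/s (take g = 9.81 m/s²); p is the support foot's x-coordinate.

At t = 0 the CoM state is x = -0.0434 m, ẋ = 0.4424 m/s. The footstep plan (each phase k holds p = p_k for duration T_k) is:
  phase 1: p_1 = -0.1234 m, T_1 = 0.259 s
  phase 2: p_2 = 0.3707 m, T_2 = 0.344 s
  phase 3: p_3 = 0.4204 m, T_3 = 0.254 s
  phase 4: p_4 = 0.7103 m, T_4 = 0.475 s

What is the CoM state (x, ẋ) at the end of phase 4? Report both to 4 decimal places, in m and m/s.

phase 1: p=-0.1234, T=0.259, ωT=0.784226, cosh=1.323592, sinh=0.867119; start (x,ẋ)=(-0.043400, 0.442400) → end (x,ẋ)=(0.109180, 0.795601)
phase 2: p=0.3707, T=0.344, ωT=1.041598, cosh=1.593316, sinh=1.240425; start (x,ẋ)=(0.109180, 0.795601) → end (x,ẋ)=(0.279947, 0.285406)
phase 3: p=0.4204, T=0.254, ωT=0.769087, cosh=1.310615, sinh=0.847179; start (x,ẋ)=(0.279947, 0.285406) → end (x,ẋ)=(0.316174, 0.013770)
phase 4: p=0.7103, T=0.475, ωT=1.438252, cosh=2.225334, sinh=1.987992; start (x,ẋ)=(0.316174, 0.013770) → end (x,ẋ)=(-0.157723, -2.341779)

x = -0.1577, ẋ = -2.3418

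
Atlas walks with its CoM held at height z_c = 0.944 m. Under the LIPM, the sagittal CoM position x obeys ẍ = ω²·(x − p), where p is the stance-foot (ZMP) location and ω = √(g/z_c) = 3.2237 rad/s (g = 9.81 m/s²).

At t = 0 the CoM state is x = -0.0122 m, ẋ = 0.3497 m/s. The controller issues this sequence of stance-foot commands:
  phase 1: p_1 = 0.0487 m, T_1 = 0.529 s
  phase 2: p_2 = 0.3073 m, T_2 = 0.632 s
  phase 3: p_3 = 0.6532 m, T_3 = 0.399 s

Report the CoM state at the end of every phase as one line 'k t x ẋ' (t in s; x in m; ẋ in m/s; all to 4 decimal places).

phase 1: p=0.0487, T=0.529, ωT=1.705337, cosh=2.842476, sinh=2.660765; start (x,ẋ)=(-0.012200, 0.349700) → end (x,ẋ)=(0.164227, 0.471644)
phase 2: p=0.3073, T=0.632, ωT=2.037378, cosh=3.900422, sinh=3.770052; start (x,ẋ)=(0.164227, 0.471644) → end (x,ẋ)=(0.300834, 0.100772)
phase 3: p=0.6532, T=0.399, ωT=1.286256, cosh=1.947758, sinh=1.671454; start (x,ẋ)=(0.300834, 0.100772) → end (x,ẋ)=(0.019125, -1.702364)

1 0.5290 0.1642 0.4716
2 1.1610 0.3008 0.1008
3 1.5600 0.0191 -1.7024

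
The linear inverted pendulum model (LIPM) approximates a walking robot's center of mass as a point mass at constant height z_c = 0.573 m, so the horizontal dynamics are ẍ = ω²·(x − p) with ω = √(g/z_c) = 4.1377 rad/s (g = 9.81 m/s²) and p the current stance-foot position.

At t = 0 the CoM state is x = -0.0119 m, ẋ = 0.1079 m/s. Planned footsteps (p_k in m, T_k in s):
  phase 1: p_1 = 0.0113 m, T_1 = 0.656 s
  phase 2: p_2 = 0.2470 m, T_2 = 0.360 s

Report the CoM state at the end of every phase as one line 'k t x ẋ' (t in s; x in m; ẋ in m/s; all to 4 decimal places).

1 0.6560 0.0314 0.0966
2 1.0160 -0.2063 -1.6527

phase 1: p=0.0113, T=0.656, ωT=2.714331, cosh=7.580380, sinh=7.514131; start (x,ẋ)=(-0.011900, 0.107900) → end (x,ẋ)=(0.031383, 0.096607)
phase 2: p=0.2470, T=0.360, ωT=1.489572, cosh=2.330333, sinh=2.104864; start (x,ẋ)=(0.031383, 0.096607) → end (x,ẋ)=(-0.206314, -1.652743)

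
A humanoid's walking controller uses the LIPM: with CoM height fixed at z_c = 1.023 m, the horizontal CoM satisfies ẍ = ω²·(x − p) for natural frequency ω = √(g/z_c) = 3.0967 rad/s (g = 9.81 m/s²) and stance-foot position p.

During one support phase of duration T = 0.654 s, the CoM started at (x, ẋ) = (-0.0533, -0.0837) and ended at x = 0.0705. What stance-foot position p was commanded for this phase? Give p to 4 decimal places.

p = -0.1319

ωT = 3.0967·0.654 = 2.025242; cosh(ωT) = 3.854953, sinh(ωT) = 3.722991
x(T) = p + (x₀−p)·cosh(ωT) + (ẋ₀/ω)·sinh(ωT) ⇒ p·(1 − cosh) = x(T) − x₀·cosh − (ẋ₀/ω)·sinh
numerator   = 0.0705 − (-0.0533)·3.854953 − (-0.0837/3.0967)·3.722991 = 0.376597
denominator = 1 − 3.854953 = -2.854953
p = 0.376597 / -2.854953 = -0.1319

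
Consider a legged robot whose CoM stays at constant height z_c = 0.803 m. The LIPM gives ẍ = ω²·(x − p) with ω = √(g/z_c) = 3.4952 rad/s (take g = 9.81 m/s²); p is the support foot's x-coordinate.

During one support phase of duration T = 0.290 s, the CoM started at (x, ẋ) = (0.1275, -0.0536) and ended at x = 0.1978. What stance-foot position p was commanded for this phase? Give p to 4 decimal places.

ωT = 3.4952·0.290 = 1.013608; cosh(ωT) = 1.559216, sinh(ωT) = 1.196309
x(T) = p + (x₀−p)·cosh(ωT) + (ẋ₀/ω)·sinh(ωT) ⇒ p·(1 − cosh) = x(T) − x₀·cosh − (ẋ₀/ω)·sinh
numerator   = 0.1978 − (0.1275)·1.559216 − (-0.0536/3.4952)·1.196309 = 0.017346
denominator = 1 − 1.559216 = -0.559216
p = 0.017346 / -0.559216 = -0.0310

p = -0.0310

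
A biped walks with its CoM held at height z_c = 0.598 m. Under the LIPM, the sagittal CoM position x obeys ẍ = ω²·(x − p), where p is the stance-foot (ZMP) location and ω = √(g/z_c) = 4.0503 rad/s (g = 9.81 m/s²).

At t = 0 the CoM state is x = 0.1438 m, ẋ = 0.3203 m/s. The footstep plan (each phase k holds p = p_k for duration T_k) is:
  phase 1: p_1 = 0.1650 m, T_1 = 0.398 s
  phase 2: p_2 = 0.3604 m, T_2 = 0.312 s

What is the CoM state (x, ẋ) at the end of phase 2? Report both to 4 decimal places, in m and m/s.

x = 0.4976, ẋ = 0.8023

phase 1: p=0.1650, T=0.398, ωT=1.612019, cosh=2.606204, sinh=2.406720; start (x,ẋ)=(0.143800, 0.320300) → end (x,ẋ)=(0.300073, 0.628111)
phase 2: p=0.3604, T=0.312, ωT=1.263694, cosh=1.910538, sinh=1.627929; start (x,ẋ)=(0.300073, 0.628111) → end (x,ẋ)=(0.497599, 0.802259)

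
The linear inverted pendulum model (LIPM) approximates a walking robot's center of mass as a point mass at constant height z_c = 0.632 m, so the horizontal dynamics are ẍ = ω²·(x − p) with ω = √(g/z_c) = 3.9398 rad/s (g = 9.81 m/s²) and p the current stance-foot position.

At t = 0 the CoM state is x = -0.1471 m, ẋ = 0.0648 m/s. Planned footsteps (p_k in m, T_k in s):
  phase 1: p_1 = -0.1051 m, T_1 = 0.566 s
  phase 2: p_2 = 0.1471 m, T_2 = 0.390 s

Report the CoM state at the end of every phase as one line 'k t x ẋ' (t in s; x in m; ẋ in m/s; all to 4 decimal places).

1 0.5660 -0.2271 -0.4557
2 0.9560 -1.0191 -4.3757

phase 1: p=-0.1051, T=0.566, ωT=2.229927, cosh=4.703361, sinh=4.595825; start (x,ẋ)=(-0.147100, 0.064800) → end (x,ẋ)=(-0.227051, -0.455701)
phase 2: p=0.1471, T=0.390, ωT=1.536522, cosh=2.431762, sinh=2.216633; start (x,ẋ)=(-0.227051, -0.455701) → end (x,ẋ)=(-1.019135, -4.375652)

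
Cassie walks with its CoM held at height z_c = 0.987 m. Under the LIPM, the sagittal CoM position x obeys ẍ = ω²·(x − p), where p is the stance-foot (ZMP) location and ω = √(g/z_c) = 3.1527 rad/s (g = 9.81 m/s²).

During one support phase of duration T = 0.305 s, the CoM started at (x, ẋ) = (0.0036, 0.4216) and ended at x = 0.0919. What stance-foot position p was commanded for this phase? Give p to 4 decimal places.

ωT = 3.1527·0.305 = 0.961573; cosh(ωT) = 1.499050, sinh(ωT) = 1.116759
x(T) = p + (x₀−p)·cosh(ωT) + (ẋ₀/ω)·sinh(ωT) ⇒ p·(1 − cosh) = x(T) − x₀·cosh − (ẋ₀/ω)·sinh
numerator   = 0.0919 − (0.0036)·1.499050 − (0.4216/3.1527)·1.116759 = -0.062837
denominator = 1 − 1.499050 = -0.499050
p = -0.062837 / -0.499050 = 0.1259

p = 0.1259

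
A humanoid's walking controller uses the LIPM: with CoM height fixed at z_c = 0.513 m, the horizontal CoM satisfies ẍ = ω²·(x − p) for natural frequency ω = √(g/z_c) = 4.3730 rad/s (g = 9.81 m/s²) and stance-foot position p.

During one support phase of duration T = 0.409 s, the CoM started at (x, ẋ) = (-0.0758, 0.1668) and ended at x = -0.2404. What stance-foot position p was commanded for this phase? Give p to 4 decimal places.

p = 0.0570

ωT = 4.3730·0.409 = 1.788557; cosh(ωT) = 3.074009, sinh(ωT) = 2.906807
x(T) = p + (x₀−p)·cosh(ωT) + (ẋ₀/ω)·sinh(ωT) ⇒ p·(1 − cosh) = x(T) − x₀·cosh − (ẋ₀/ω)·sinh
numerator   = -0.2404 − (-0.0758)·3.074009 − (0.1668/4.3730)·2.906807 = -0.118265
denominator = 1 − 3.074009 = -2.074009
p = -0.118265 / -2.074009 = 0.0570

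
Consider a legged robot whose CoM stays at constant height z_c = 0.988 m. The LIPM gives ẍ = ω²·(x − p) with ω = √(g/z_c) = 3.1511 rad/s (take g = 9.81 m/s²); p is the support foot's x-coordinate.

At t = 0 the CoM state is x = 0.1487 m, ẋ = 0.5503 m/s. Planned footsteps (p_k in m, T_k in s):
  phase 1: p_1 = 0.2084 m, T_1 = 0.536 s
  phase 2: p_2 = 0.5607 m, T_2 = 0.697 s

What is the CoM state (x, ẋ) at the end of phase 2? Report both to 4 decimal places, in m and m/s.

phase 1: p=0.2084, T=0.536, ωT=1.688990, cosh=2.799357, sinh=2.614651; start (x,ẋ)=(0.148700, 0.550300) → end (x,ẋ)=(0.497894, 1.048616)
phase 2: p=0.5607, T=0.697, ωT=2.196317, cosh=4.551522, sinh=4.440310; start (x,ẋ)=(0.497894, 1.048616) → end (x,ẋ)=(1.752475, 3.894031)

x = 1.7525, ẋ = 3.8940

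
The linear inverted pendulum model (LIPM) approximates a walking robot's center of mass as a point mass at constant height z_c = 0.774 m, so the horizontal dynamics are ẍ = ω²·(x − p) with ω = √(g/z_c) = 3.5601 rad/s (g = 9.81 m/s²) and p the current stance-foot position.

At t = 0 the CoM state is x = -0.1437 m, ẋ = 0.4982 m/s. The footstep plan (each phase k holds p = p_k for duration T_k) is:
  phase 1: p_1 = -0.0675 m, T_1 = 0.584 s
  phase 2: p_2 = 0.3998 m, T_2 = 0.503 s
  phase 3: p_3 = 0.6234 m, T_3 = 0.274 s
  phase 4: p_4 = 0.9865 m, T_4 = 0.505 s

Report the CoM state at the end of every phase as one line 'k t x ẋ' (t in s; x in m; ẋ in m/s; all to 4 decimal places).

phase 1: p=-0.0675, T=0.584, ωT=2.079098, cosh=4.061149, sinh=3.936106; start (x,ẋ)=(-0.143700, 0.498200) → end (x,ẋ)=(0.173859, 0.955479)
phase 2: p=0.3998, T=0.503, ωT=1.790730, cosh=3.080333, sinh=2.913495; start (x,ẋ)=(0.173859, 0.955479) → end (x,ẋ)=(0.485765, 0.599656)
phase 3: p=0.6234, T=0.274, ωT=0.975467, cosh=1.514711, sinh=1.137695; start (x,ẋ)=(0.485765, 0.599656) → end (x,ẋ)=(0.606554, 0.350842)
phase 4: p=0.9865, T=0.505, ωT=1.797851, cosh=3.101156, sinh=2.935502; start (x,ẋ)=(0.606554, 0.350842) → end (x,ẋ)=(0.097517, -2.882679)

1 0.5840 0.1739 0.9555
2 1.0870 0.4858 0.5997
3 1.3610 0.6066 0.3508
4 1.8660 0.0975 -2.8827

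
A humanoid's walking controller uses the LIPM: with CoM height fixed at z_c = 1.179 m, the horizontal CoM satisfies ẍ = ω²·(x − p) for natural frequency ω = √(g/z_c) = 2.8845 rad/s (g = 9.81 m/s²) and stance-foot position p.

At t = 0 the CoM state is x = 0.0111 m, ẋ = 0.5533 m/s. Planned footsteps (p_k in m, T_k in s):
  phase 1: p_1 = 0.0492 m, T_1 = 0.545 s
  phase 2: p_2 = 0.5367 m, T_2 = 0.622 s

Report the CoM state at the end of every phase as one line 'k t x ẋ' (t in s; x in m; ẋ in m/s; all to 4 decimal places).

phase 1: p=0.0492, T=0.545, ωT=1.572053, cosh=2.512071, sinh=2.304453; start (x,ẋ)=(0.011100, 0.553300) → end (x,ẋ)=(0.395526, 1.136671)
phase 2: p=0.5367, T=0.622, ωT=1.794159, cosh=3.090341, sinh=2.924074; start (x,ẋ)=(0.395526, 1.136671) → end (x,ẋ)=(1.252691, 2.321973)

1 0.5450 0.3955 1.1367
2 1.1670 1.2527 2.3220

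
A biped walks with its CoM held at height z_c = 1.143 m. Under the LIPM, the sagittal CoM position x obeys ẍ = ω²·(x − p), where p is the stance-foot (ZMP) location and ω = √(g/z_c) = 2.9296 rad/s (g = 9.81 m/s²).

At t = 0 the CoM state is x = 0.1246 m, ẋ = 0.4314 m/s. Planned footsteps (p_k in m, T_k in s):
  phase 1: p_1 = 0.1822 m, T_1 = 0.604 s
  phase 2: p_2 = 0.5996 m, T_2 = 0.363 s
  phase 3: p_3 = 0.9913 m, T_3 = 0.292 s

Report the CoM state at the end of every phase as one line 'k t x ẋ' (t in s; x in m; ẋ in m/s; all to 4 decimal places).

phase 1: p=0.1822, T=0.604, ωT=1.769478, cosh=3.019107, sinh=2.848685; start (x,ẋ)=(0.124600, 0.431400) → end (x,ẋ)=(0.427784, 0.821741)
phase 2: p=0.5996, T=0.363, ωT=1.063445, cosh=1.620798, sinh=1.275533; start (x,ẋ)=(0.427784, 0.821741) → end (x,ẋ)=(0.678904, 0.689835)
phase 3: p=0.9913, T=0.292, ωT=0.855443, cosh=1.388756, sinh=0.963661; start (x,ẋ)=(0.678904, 0.689835) → end (x,ẋ)=(0.784372, 0.076074)

1 0.6040 0.4278 0.8217
2 0.9670 0.6789 0.6898
3 1.2590 0.7844 0.0761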